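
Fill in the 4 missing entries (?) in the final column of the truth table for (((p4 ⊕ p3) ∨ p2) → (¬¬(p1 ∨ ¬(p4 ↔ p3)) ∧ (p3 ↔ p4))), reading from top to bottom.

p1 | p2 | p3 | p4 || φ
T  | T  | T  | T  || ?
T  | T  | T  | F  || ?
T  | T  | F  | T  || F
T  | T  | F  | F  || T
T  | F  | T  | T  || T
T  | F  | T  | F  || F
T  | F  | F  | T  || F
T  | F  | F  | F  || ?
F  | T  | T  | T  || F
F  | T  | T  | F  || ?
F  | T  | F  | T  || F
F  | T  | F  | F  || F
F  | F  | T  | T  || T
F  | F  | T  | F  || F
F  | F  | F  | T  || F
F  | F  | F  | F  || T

T, F, T, F

Row p1=T, p2=T, p3=T, p4=T: ((p4 ⊕ p3) ∨ p2) = T, (¬¬(p1 ∨ ¬(p4 ↔ p3)) ∧ (p3 ↔ p4)) = T, so the formula = T.
Row p1=T, p2=T, p3=T, p4=F: ((p4 ⊕ p3) ∨ p2) = T, (¬¬(p1 ∨ ¬(p4 ↔ p3)) ∧ (p3 ↔ p4)) = F, so the formula = F.
Row p1=T, p2=F, p3=F, p4=F: ((p4 ⊕ p3) ∨ p2) = F, (¬¬(p1 ∨ ¬(p4 ↔ p3)) ∧ (p3 ↔ p4)) = T, so the formula = T.
Row p1=F, p2=T, p3=T, p4=F: ((p4 ⊕ p3) ∨ p2) = T, (¬¬(p1 ∨ ¬(p4 ↔ p3)) ∧ (p3 ↔ p4)) = F, so the formula = F.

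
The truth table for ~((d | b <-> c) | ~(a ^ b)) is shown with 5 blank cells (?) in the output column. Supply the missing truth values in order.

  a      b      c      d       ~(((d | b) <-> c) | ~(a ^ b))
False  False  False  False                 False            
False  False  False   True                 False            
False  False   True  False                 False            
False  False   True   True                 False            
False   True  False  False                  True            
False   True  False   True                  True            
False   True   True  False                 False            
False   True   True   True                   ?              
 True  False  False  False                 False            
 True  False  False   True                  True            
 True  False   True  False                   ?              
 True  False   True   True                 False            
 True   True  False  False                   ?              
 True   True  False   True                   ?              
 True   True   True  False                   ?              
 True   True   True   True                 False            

False, True, False, False, False

Row a=False, b=True, c=True, d=True: (d | b <-> c) = True, ~(a ^ b) = False, ((d | b <-> c) | ~(a ^ b)) = True, so ~(((d | b) <-> c) | ~(a ^ b)) = False.
Row a=True, b=False, c=True, d=False: (d | b <-> c) = False, ~(a ^ b) = False, ((d | b <-> c) | ~(a ^ b)) = False, so ~(((d | b) <-> c) | ~(a ^ b)) = True.
Row a=True, b=True, c=False, d=False: (d | b <-> c) = False, ~(a ^ b) = True, ((d | b <-> c) | ~(a ^ b)) = True, so ~(((d | b) <-> c) | ~(a ^ b)) = False.
Row a=True, b=True, c=False, d=True: (d | b <-> c) = False, ~(a ^ b) = True, ((d | b <-> c) | ~(a ^ b)) = True, so ~(((d | b) <-> c) | ~(a ^ b)) = False.
Row a=True, b=True, c=True, d=False: (d | b <-> c) = True, ~(a ^ b) = True, ((d | b <-> c) | ~(a ^ b)) = True, so ~(((d | b) <-> c) | ~(a ^ b)) = False.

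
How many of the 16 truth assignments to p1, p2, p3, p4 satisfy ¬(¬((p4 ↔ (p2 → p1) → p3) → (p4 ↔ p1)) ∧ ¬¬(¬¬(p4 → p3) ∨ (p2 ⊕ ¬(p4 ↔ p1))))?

12

p1  p2  p3  p4  |  (p2 → p1)  ((p2 → p1) → p3)  (p4 ↔ ((p2 → p1) → p3))  (p4 ↔ p1)  (p4 → p3)  ¬(p4 → p3)  ¬¬(p4 → p3)  ¬(p4 ↔ p1)  (p2 ⊕ ¬(p4 ↔ p1))  φ
F   F   F   F   |      T             F                     T                 T          T          F            T           F               F          T
F   F   F   T   |      T             F                     F                 F          F          T            F           T               T          T
F   F   T   F   |      T             T                     F                 T          T          F            T           F               F          T
F   F   T   T   |      T             T                     T                 F          T          F            T           T               T          F
F   T   F   F   |      F             T                     F                 T          T          F            T           F               T          T
F   T   F   T   |      F             T                     T                 F          F          T            F           T               F          T
F   T   T   F   |      F             T                     F                 T          T          F            T           F               T          T
F   T   T   T   |      F             T                     T                 F          T          F            T           T               F          F
T   F   F   F   |      T             F                     T                 F          T          F            T           T               T          F
T   F   F   T   |      T             F                     F                 T          F          T            F           F               F          T
T   F   T   F   |      T             T                     F                 F          T          F            T           T               T          T
T   F   T   T   |      T             T                     T                 T          T          F            T           F               F          T
T   T   F   F   |      T             F                     T                 F          T          F            T           T               F          F
T   T   F   T   |      T             F                     F                 T          F          T            F           F               T          T
T   T   T   F   |      T             T                     F                 F          T          F            T           T               F          T
T   T   T   T   |      T             T                     T                 T          T          F            T           F               T          T
The formula is true on 12 of the 16 rows.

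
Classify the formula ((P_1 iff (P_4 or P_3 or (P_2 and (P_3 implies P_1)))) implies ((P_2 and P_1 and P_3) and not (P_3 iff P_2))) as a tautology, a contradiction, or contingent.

contingent

 P_1  |  P_2  |  P_3  |  P_4  | (P_3 implies P_1) | (P_2 and (P_3 implies P_1)) | (P_2 and P_1 and P_3) | (P_3 iff P_2) | not (P_3 iff P_2) |   φ  
----- | ----- | ----- | ----- | ----------------- | --------------------------- | --------------------- | ------------- | ----------------- | -----
False | False | False | False |        True       |            False            |         False         |      True     |       False       | False
False | False | False |  True |        True       |            False            |         False         |      True     |       False       |  True
False | False |  True | False |       False       |            False            |         False         |     False     |        True       |  True
False | False |  True |  True |       False       |            False            |         False         |     False     |        True       |  True
False |  True | False | False |        True       |             True            |         False         |     False     |        True       |  True
False |  True | False |  True |        True       |             True            |         False         |     False     |        True       |  True
False |  True |  True | False |       False       |            False            |         False         |      True     |       False       |  True
False |  True |  True |  True |       False       |            False            |         False         |      True     |       False       |  True
 True | False | False | False |        True       |            False            |         False         |      True     |       False       |  True
 True | False | False |  True |        True       |            False            |         False         |      True     |       False       | False
 True | False |  True | False |        True       |            False            |         False         |     False     |        True       | False
 True | False |  True |  True |        True       |            False            |         False         |     False     |        True       | False
 True |  True | False | False |        True       |             True            |         False         |     False     |        True       | False
 True |  True | False |  True |        True       |             True            |         False         |     False     |        True       | False
 True |  True |  True | False |        True       |             True            |          True         |      True     |       False       | False
 True |  True |  True |  True |        True       |             True            |          True         |      True     |       False       | False
8 of 16 rows are True, so the formula is contingent.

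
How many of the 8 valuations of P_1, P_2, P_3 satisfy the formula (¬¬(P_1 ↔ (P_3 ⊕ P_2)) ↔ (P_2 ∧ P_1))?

P_1 | P_2 | P_3 | (P_3 ⊕ P_2) | (P_1 ↔ (P_3 ⊕ P_2)) | ¬(P_1 ↔ (P_3 ⊕ P_2)) | ¬¬(P_1 ↔ (P_3 ⊕ P_2)) | (P_2 ∧ P_1) | φ
--- | --- | --- | ----------- | ------------------- | -------------------- | --------------------- | ----------- | -
 F  |  F  |  F  |      F      |          T          |          F           |           T           |      F      | F
 F  |  F  |  T  |      T      |          F          |          T           |           F           |      F      | T
 F  |  T  |  F  |      T      |          F          |          T           |           F           |      F      | T
 F  |  T  |  T  |      F      |          T          |          F           |           T           |      F      | F
 T  |  F  |  F  |      F      |          F          |          T           |           F           |      F      | T
 T  |  F  |  T  |      T      |          T          |          F           |           T           |      F      | F
 T  |  T  |  F  |      T      |          T          |          F           |           T           |      T      | T
 T  |  T  |  T  |      F      |          F          |          T           |           F           |      T      | F
The formula is true on 4 of the 8 rows.

4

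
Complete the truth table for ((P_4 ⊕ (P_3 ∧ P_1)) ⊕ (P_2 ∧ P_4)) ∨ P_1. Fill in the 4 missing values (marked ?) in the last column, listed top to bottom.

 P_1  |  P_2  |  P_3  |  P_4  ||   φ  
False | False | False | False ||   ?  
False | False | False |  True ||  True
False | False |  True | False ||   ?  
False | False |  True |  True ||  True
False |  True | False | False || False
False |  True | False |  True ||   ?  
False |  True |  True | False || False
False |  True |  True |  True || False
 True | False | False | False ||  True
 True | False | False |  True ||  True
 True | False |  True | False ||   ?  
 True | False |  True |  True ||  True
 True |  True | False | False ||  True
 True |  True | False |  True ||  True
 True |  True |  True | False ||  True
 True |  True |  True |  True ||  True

False, False, False, True

Row P_1=False, P_2=False, P_3=False, P_4=False: ((P_4 ⊕ (P_3 ∧ P_1)) ⊕ (P_2 ∧ P_4)) = False, so the formula = False.
Row P_1=False, P_2=False, P_3=True, P_4=False: ((P_4 ⊕ (P_3 ∧ P_1)) ⊕ (P_2 ∧ P_4)) = False, so the formula = False.
Row P_1=False, P_2=True, P_3=False, P_4=True: ((P_4 ⊕ (P_3 ∧ P_1)) ⊕ (P_2 ∧ P_4)) = False, so the formula = False.
Row P_1=True, P_2=False, P_3=True, P_4=False: ((P_4 ⊕ (P_3 ∧ P_1)) ⊕ (P_2 ∧ P_4)) = True, so the formula = True.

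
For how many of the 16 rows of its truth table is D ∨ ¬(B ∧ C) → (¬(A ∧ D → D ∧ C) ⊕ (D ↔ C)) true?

A | B | C | D || φ
1 | 1 | 1 | 1 || 1
1 | 1 | 1 | 0 || 1
1 | 1 | 0 | 1 || 1
1 | 1 | 0 | 0 || 1
1 | 0 | 1 | 1 || 1
1 | 0 | 1 | 0 || 0
1 | 0 | 0 | 1 || 1
1 | 0 | 0 | 0 || 1
0 | 1 | 1 | 1 || 1
0 | 1 | 1 | 0 || 1
0 | 1 | 0 | 1 || 0
0 | 1 | 0 | 0 || 1
0 | 0 | 1 | 1 || 1
0 | 0 | 1 | 0 || 0
0 | 0 | 0 | 1 || 0
0 | 0 | 0 | 0 || 1
The formula is true on 12 of the 16 rows.

12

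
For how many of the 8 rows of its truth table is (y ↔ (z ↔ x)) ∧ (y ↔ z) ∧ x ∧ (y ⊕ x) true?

1

x | y | z | φ
- | - | - | -
0 | 0 | 0 | 0
0 | 0 | 1 | 0
0 | 1 | 0 | 0
0 | 1 | 1 | 0
1 | 0 | 0 | 1
1 | 0 | 1 | 0
1 | 1 | 0 | 0
1 | 1 | 1 | 0
The formula is true on 1 of the 8 rows.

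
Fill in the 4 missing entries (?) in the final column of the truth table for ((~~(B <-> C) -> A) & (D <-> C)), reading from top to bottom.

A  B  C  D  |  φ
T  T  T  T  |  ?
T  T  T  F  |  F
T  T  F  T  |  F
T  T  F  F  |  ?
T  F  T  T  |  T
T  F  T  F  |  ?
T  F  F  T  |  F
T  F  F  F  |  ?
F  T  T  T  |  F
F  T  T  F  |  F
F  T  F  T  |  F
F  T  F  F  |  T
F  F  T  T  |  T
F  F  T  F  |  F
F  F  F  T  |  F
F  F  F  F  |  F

Row A=T, B=T, C=T, D=T: (~~(B <-> C) -> A) = T, (D <-> C) = T, so the formula = T.
Row A=T, B=T, C=F, D=F: (~~(B <-> C) -> A) = T, (D <-> C) = T, so the formula = T.
Row A=T, B=F, C=T, D=F: (~~(B <-> C) -> A) = T, (D <-> C) = F, so the formula = F.
Row A=T, B=F, C=F, D=F: (~~(B <-> C) -> A) = T, (D <-> C) = T, so the formula = T.

T, T, F, T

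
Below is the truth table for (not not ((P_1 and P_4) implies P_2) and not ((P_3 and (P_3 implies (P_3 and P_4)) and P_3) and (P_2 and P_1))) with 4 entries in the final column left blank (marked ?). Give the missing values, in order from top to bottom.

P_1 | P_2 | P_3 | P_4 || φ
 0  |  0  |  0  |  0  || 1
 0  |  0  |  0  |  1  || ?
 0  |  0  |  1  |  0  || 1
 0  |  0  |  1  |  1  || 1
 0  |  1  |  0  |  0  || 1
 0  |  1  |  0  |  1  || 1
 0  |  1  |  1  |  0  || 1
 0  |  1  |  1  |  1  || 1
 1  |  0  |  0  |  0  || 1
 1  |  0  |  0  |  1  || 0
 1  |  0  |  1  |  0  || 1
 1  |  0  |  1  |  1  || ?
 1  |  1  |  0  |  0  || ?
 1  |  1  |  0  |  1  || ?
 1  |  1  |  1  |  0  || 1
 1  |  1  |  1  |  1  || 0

Row P_1=0, P_2=0, P_3=0, P_4=1: not not ((P_1 and P_4) implies P_2) = 1, not ((P_3 and (P_3 implies (P_3 and P_4)) and P_3) and (P_2 and P_1)) = 1, so the formula = 1.
Row P_1=1, P_2=0, P_3=1, P_4=1: not not ((P_1 and P_4) implies P_2) = 0, not ((P_3 and (P_3 implies (P_3 and P_4)) and P_3) and (P_2 and P_1)) = 1, so the formula = 0.
Row P_1=1, P_2=1, P_3=0, P_4=0: not not ((P_1 and P_4) implies P_2) = 1, not ((P_3 and (P_3 implies (P_3 and P_4)) and P_3) and (P_2 and P_1)) = 1, so the formula = 1.
Row P_1=1, P_2=1, P_3=0, P_4=1: not not ((P_1 and P_4) implies P_2) = 1, not ((P_3 and (P_3 implies (P_3 and P_4)) and P_3) and (P_2 and P_1)) = 1, so the formula = 1.

1, 0, 1, 1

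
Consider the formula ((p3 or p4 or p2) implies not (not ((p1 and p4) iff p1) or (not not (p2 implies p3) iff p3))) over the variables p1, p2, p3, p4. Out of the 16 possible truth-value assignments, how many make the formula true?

p1 | p2 | p3 | p4 || (p3 or p4 or p2) | (p1 and p4) | ((p1 and p4) iff p1) | not ((p1 and p4) iff p1) | (p2 implies p3) | not (p2 implies p3) | not not (p2 implies p3) | φ
F  | F  | F  | F  ||        F         |      F      |          T           |            F             |        T        |          F          |            T            | T
F  | F  | F  | T  ||        T         |      F      |          T           |            F             |        T        |          F          |            T            | T
F  | F  | T  | F  ||        T         |      F      |          T           |            F             |        T        |          F          |            T            | F
F  | F  | T  | T  ||        T         |      F      |          T           |            F             |        T        |          F          |            T            | F
F  | T  | F  | F  ||        T         |      F      |          T           |            F             |        F        |          T          |            F            | F
F  | T  | F  | T  ||        T         |      F      |          T           |            F             |        F        |          T          |            F            | F
F  | T  | T  | F  ||        T         |      F      |          T           |            F             |        T        |          F          |            T            | F
F  | T  | T  | T  ||        T         |      F      |          T           |            F             |        T        |          F          |            T            | F
T  | F  | F  | F  ||        F         |      F      |          F           |            T             |        T        |          F          |            T            | T
T  | F  | F  | T  ||        T         |      T      |          T           |            F             |        T        |          F          |            T            | T
T  | F  | T  | F  ||        T         |      F      |          F           |            T             |        T        |          F          |            T            | F
T  | F  | T  | T  ||        T         |      T      |          T           |            F             |        T        |          F          |            T            | F
T  | T  | F  | F  ||        T         |      F      |          F           |            T             |        F        |          T          |            F            | F
T  | T  | F  | T  ||        T         |      T      |          T           |            F             |        F        |          T          |            F            | F
T  | T  | T  | F  ||        T         |      F      |          F           |            T             |        T        |          F          |            T            | F
T  | T  | T  | T  ||        T         |      T      |          T           |            F             |        T        |          F          |            T            | F
The formula is true on 4 of the 16 rows.

4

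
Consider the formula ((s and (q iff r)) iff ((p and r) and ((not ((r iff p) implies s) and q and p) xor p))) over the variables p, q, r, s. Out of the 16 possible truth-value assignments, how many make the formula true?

11

p | q | r | s || (q iff r) | (s and (q iff r)) | (p and r) | (r iff p) | ((r iff p) implies s) | not ((r iff p) implies s) | φ
F | F | F | F ||     T     |         F         |     F     |     T     |           F           |             T             | T
F | F | F | T ||     T     |         T         |     F     |     T     |           T           |             F             | F
F | F | T | F ||     F     |         F         |     F     |     F     |           T           |             F             | T
F | F | T | T ||     F     |         F         |     F     |     F     |           T           |             F             | T
F | T | F | F ||     F     |         F         |     F     |     T     |           F           |             T             | T
F | T | F | T ||     F     |         F         |     F     |     T     |           T           |             F             | T
F | T | T | F ||     T     |         F         |     F     |     F     |           T           |             F             | T
F | T | T | T ||     T     |         T         |     F     |     F     |           T           |             F             | F
T | F | F | F ||     T     |         F         |     F     |     F     |           T           |             F             | T
T | F | F | T ||     T     |         T         |     F     |     F     |           T           |             F             | F
T | F | T | F ||     F     |         F         |     T     |     T     |           F           |             T             | F
T | F | T | T ||     F     |         F         |     T     |     T     |           T           |             F             | F
T | T | F | F ||     F     |         F         |     F     |     F     |           T           |             F             | T
T | T | F | T ||     F     |         F         |     F     |     F     |           T           |             F             | T
T | T | T | F ||     T     |         F         |     T     |     T     |           F           |             T             | T
T | T | T | T ||     T     |         T         |     T     |     T     |           T           |             F             | T
The formula is true on 11 of the 16 rows.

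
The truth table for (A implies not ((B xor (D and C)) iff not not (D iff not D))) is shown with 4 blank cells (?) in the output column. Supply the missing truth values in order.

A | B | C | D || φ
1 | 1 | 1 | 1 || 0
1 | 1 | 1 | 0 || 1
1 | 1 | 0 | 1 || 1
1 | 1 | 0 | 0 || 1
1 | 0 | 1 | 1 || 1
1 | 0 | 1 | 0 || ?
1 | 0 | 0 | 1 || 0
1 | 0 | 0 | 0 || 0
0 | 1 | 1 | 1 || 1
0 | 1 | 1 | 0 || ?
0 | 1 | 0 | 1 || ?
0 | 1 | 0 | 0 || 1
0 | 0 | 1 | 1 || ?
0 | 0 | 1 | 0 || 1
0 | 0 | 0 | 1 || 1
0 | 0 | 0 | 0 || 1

0, 1, 1, 1

Row A=1, B=0, C=1, D=0: not ((B xor (D and C)) iff not not (D iff not D)) = 0, so the formula = 0.
Row A=0, B=1, C=1, D=0: not ((B xor (D and C)) iff not not (D iff not D)) = 1, so the formula = 1.
Row A=0, B=1, C=0, D=1: not ((B xor (D and C)) iff not not (D iff not D)) = 1, so the formula = 1.
Row A=0, B=0, C=1, D=1: not ((B xor (D and C)) iff not not (D iff not D)) = 1, so the formula = 1.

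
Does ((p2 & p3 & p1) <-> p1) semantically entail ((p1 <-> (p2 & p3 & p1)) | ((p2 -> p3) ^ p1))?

yes

p1 | p2 | p3 || φ | ψ
0  | 0  | 0  || 1 | 1
0  | 0  | 1  || 1 | 1
0  | 1  | 0  || 1 | 1
0  | 1  | 1  || 1 | 1
1  | 0  | 0  || 0 | 0
1  | 0  | 1  || 0 | 0
1  | 1  | 0  || 0 | 1
1  | 1  | 1  || 1 | 1
In every row where φ is true, ψ is also true, so φ ⊨ ψ.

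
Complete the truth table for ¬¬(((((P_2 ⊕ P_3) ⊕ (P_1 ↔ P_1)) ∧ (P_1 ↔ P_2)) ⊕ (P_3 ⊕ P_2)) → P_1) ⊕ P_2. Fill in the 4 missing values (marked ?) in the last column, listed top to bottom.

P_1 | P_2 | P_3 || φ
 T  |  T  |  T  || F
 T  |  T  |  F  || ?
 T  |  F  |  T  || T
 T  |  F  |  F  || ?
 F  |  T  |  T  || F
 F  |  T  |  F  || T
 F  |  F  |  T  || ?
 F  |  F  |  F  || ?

F, T, F, F

Row P_1=T, P_2=T, P_3=F: ¬¬(((((P_2 ⊕ P_3) ⊕ (P_1 ↔ P_1)) ∧ (P_1 ↔ P_2)) ⊕ (P_3 ⊕ P_2)) → P_1) = T, so the formula = F.
Row P_1=T, P_2=F, P_3=F: ¬¬(((((P_2 ⊕ P_3) ⊕ (P_1 ↔ P_1)) ∧ (P_1 ↔ P_2)) ⊕ (P_3 ⊕ P_2)) → P_1) = T, so the formula = T.
Row P_1=F, P_2=F, P_3=T: ¬¬(((((P_2 ⊕ P_3) ⊕ (P_1 ↔ P_1)) ∧ (P_1 ↔ P_2)) ⊕ (P_3 ⊕ P_2)) → P_1) = F, so the formula = F.
Row P_1=F, P_2=F, P_3=F: ¬¬(((((P_2 ⊕ P_3) ⊕ (P_1 ↔ P_1)) ∧ (P_1 ↔ P_2)) ⊕ (P_3 ⊕ P_2)) → P_1) = F, so the formula = F.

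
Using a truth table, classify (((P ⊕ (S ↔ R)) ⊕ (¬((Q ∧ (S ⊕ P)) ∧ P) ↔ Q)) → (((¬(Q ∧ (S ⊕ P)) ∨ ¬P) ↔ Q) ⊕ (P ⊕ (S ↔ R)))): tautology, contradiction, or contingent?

P  Q  R  S  |  (S ↔ R)  (P ⊕ (S ↔ R))  (S ⊕ P)  (Q ∧ (S ⊕ P))  ((Q ∧ (S ⊕ P)) ∧ P)  ¬((Q ∧ (S ⊕ P)) ∧ P)  (¬((Q ∧ (S ⊕ P)) ∧ P) ↔ Q)  ¬(Q ∧ (S ⊕ P))  ¬P  (¬(Q ∧ (S ⊕ P)) ∨ ¬P)  ((¬(Q ∧ (S ⊕ P)) ∨ ¬P) ↔ Q)  φ
0  0  0  0  |     1           1           0           0                 0                    1                        0                     1         1             1                         0               1
0  0  0  1  |     0           0           1           0                 0                    1                        0                     1         1             1                         0               1
0  0  1  0  |     0           0           0           0                 0                    1                        0                     1         1             1                         0               1
0  0  1  1  |     1           1           1           0                 0                    1                        0                     1         1             1                         0               1
0  1  0  0  |     1           1           0           0                 0                    1                        1                     1         1             1                         1               1
0  1  0  1  |     0           0           1           1                 0                    1                        1                     0         1             1                         1               1
0  1  1  0  |     0           0           0           0                 0                    1                        1                     1         1             1                         1               1
0  1  1  1  |     1           1           1           1                 0                    1                        1                     0         1             1                         1               1
1  0  0  0  |     1           0           1           0                 0                    1                        0                     1         0             1                         0               1
1  0  0  1  |     0           1           0           0                 0                    1                        0                     1         0             1                         0               1
1  0  1  0  |     0           1           1           0                 0                    1                        0                     1         0             1                         0               1
1  0  1  1  |     1           0           0           0                 0                    1                        0                     1         0             1                         0               1
1  1  0  0  |     1           0           1           1                 1                    0                        0                     0         0             0                         0               1
1  1  0  1  |     0           1           0           0                 0                    1                        1                     1         0             1                         1               1
1  1  1  0  |     0           1           1           1                 1                    0                        0                     0         0             0                         0               1
1  1  1  1  |     1           0           0           0                 0                    1                        1                     1         0             1                         1               1
Every row is 1, so the formula is a tautology.

tautology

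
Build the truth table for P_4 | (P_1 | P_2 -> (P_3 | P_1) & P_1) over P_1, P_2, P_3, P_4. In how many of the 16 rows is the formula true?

14

P_1  P_2  P_3  P_4     (P_1 | P_2)  (P_3 | P_1)  ((P_3 | P_1) & P_1)  φ
 0    0    0    0           0            0                0           1
 0    0    0    1           0            0                0           1
 0    0    1    0           0            1                0           1
 0    0    1    1           0            1                0           1
 0    1    0    0           1            0                0           0
 0    1    0    1           1            0                0           1
 0    1    1    0           1            1                0           0
 0    1    1    1           1            1                0           1
 1    0    0    0           1            1                1           1
 1    0    0    1           1            1                1           1
 1    0    1    0           1            1                1           1
 1    0    1    1           1            1                1           1
 1    1    0    0           1            1                1           1
 1    1    0    1           1            1                1           1
 1    1    1    0           1            1                1           1
 1    1    1    1           1            1                1           1
The formula is true on 14 of the 16 rows.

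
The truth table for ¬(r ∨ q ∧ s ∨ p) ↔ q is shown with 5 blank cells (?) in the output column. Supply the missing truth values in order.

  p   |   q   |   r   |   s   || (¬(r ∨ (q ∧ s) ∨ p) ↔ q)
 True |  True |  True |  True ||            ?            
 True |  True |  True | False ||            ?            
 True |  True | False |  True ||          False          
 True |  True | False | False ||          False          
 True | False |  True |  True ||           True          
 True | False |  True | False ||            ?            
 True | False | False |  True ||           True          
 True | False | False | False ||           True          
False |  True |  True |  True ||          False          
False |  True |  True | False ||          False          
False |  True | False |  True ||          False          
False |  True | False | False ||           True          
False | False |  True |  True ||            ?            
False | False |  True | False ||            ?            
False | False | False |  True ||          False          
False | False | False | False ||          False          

False, False, True, True, True

Row p=True, q=True, r=True, s=True: ¬(r ∨ q ∧ s ∨ p) = False, so (¬(r ∨ (q ∧ s) ∨ p) ↔ q) = False.
Row p=True, q=True, r=True, s=False: ¬(r ∨ q ∧ s ∨ p) = False, so (¬(r ∨ (q ∧ s) ∨ p) ↔ q) = False.
Row p=True, q=False, r=True, s=False: ¬(r ∨ q ∧ s ∨ p) = False, so (¬(r ∨ (q ∧ s) ∨ p) ↔ q) = True.
Row p=False, q=False, r=True, s=True: ¬(r ∨ q ∧ s ∨ p) = False, so (¬(r ∨ (q ∧ s) ∨ p) ↔ q) = True.
Row p=False, q=False, r=True, s=False: ¬(r ∨ q ∧ s ∨ p) = False, so (¬(r ∨ (q ∧ s) ∨ p) ↔ q) = True.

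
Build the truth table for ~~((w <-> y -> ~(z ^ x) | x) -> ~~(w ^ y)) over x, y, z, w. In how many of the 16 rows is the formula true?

x  y  z  w  |  φ
F  F  F  F  |  T
F  F  F  T  |  T
F  F  T  F  |  T
F  F  T  T  |  T
F  T  F  F  |  T
F  T  F  T  |  F
F  T  T  F  |  T
F  T  T  T  |  T
T  F  F  F  |  T
T  F  F  T  |  T
T  F  T  F  |  T
T  F  T  T  |  T
T  T  F  F  |  T
T  T  F  T  |  F
T  T  T  F  |  T
T  T  T  T  |  F
The formula is true on 13 of the 16 rows.

13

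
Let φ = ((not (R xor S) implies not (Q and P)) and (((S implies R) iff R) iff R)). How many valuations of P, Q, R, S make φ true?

10

P | Q | R | S | (R xor S) | not (R xor S) | (Q and P) | not (Q and P) | (S implies R) | ((S implies R) iff R) | φ
- | - | - | - | --------- | ------------- | --------- | ------------- | ------------- | --------------------- | -
F | F | F | F |     F     |       T       |     F     |       T       |       T       |           F           | T
F | F | F | T |     T     |       F       |     F     |       T       |       F       |           T           | F
F | F | T | F |     T     |       F       |     F     |       T       |       T       |           T           | T
F | F | T | T |     F     |       T       |     F     |       T       |       T       |           T           | T
F | T | F | F |     F     |       T       |     F     |       T       |       T       |           F           | T
F | T | F | T |     T     |       F       |     F     |       T       |       F       |           T           | F
F | T | T | F |     T     |       F       |     F     |       T       |       T       |           T           | T
F | T | T | T |     F     |       T       |     F     |       T       |       T       |           T           | T
T | F | F | F |     F     |       T       |     F     |       T       |       T       |           F           | T
T | F | F | T |     T     |       F       |     F     |       T       |       F       |           T           | F
T | F | T | F |     T     |       F       |     F     |       T       |       T       |           T           | T
T | F | T | T |     F     |       T       |     F     |       T       |       T       |           T           | T
T | T | F | F |     F     |       T       |     T     |       F       |       T       |           F           | F
T | T | F | T |     T     |       F       |     T     |       F       |       F       |           T           | F
T | T | T | F |     T     |       F       |     T     |       F       |       T       |           T           | T
T | T | T | T |     F     |       T       |     T     |       F       |       T       |           T           | F
The formula is true on 10 of the 16 rows.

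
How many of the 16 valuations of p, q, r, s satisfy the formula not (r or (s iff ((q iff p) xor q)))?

4

p | q | r | s | (q iff p) | ((q iff p) xor q) | (s iff ((q iff p) xor q)) | φ
- | - | - | - | --------- | ----------------- | ------------------------- | -
T | T | T | T |     T     |         F         |             F             | F
T | T | T | F |     T     |         F         |             T             | F
T | T | F | T |     T     |         F         |             F             | T
T | T | F | F |     T     |         F         |             T             | F
T | F | T | T |     F     |         F         |             F             | F
T | F | T | F |     F     |         F         |             T             | F
T | F | F | T |     F     |         F         |             F             | T
T | F | F | F |     F     |         F         |             T             | F
F | T | T | T |     F     |         T         |             T             | F
F | T | T | F |     F     |         T         |             F             | F
F | T | F | T |     F     |         T         |             T             | F
F | T | F | F |     F     |         T         |             F             | T
F | F | T | T |     T     |         T         |             T             | F
F | F | T | F |     T     |         T         |             F             | F
F | F | F | T |     T     |         T         |             T             | F
F | F | F | F |     T     |         T         |             F             | T
The formula is true on 4 of the 16 rows.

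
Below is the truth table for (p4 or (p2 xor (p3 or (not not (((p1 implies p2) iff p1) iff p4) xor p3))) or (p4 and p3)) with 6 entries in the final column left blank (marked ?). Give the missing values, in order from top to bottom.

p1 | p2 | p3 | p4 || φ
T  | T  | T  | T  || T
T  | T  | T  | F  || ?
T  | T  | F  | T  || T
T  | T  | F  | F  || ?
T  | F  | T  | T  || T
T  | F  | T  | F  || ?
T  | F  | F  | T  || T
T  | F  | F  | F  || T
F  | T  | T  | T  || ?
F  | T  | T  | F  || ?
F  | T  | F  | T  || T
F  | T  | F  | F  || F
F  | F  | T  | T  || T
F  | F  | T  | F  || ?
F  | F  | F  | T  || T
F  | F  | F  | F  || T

F, T, T, T, F, T

Row p1=T, p2=T, p3=T, p4=F: (p2 xor (p3 or (not not (((p1 implies p2) iff p1) iff p4) xor p3))) = F, (p4 and p3) = F, so the formula = F.
Row p1=T, p2=T, p3=F, p4=F: (p2 xor (p3 or (not not (((p1 implies p2) iff p1) iff p4) xor p3))) = T, (p4 and p3) = F, so the formula = T.
Row p1=T, p2=F, p3=T, p4=F: (p2 xor (p3 or (not not (((p1 implies p2) iff p1) iff p4) xor p3))) = T, (p4 and p3) = F, so the formula = T.
Row p1=F, p2=T, p3=T, p4=T: (p2 xor (p3 or (not not (((p1 implies p2) iff p1) iff p4) xor p3))) = F, (p4 and p3) = T, so the formula = T.
Row p1=F, p2=T, p3=T, p4=F: (p2 xor (p3 or (not not (((p1 implies p2) iff p1) iff p4) xor p3))) = F, (p4 and p3) = F, so the formula = F.
Row p1=F, p2=F, p3=T, p4=F: (p2 xor (p3 or (not not (((p1 implies p2) iff p1) iff p4) xor p3))) = T, (p4 and p3) = F, so the formula = T.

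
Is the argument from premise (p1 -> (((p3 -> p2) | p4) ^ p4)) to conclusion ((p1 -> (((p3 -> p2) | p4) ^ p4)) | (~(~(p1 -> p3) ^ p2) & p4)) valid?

p1  p2  p3  p4  |  φ  ψ
1   1   1   1   |  0  0
1   1   1   0   |  1  1
1   1   0   1   |  0  1
1   1   0   0   |  1  1
1   0   1   1   |  0  1
1   0   1   0   |  0  0
1   0   0   1   |  0  0
1   0   0   0   |  1  1
0   1   1   1   |  1  1
0   1   1   0   |  1  1
0   1   0   1   |  1  1
0   1   0   0   |  1  1
0   0   1   1   |  1  1
0   0   1   0   |  1  1
0   0   0   1   |  1  1
0   0   0   0   |  1  1
In every row where φ is true, ψ is also true, so φ ⊨ ψ.

yes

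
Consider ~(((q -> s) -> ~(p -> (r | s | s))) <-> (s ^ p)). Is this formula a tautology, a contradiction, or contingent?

contingent

p  q  r  s     (q -> s)  (r | s | s)  (p -> (r | s | s))  ~(p -> (r | s | s))  (s ^ p)  φ
F  F  F  F        T           F               T                    F              F     F
F  F  F  T        T           T               T                    F              T     T
F  F  T  F        T           T               T                    F              F     F
F  F  T  T        T           T               T                    F              T     T
F  T  F  F        F           F               T                    F              F     T
F  T  F  T        T           T               T                    F              T     T
F  T  T  F        F           T               T                    F              F     T
F  T  T  T        T           T               T                    F              T     T
T  F  F  F        T           F               F                    T              T     F
T  F  F  T        T           T               T                    F              F     F
T  F  T  F        T           T               T                    F              T     T
T  F  T  T        T           T               T                    F              F     F
T  T  F  F        F           F               F                    T              T     F
T  T  F  T        T           T               T                    F              F     F
T  T  T  F        F           T               T                    F              T     F
T  T  T  T        T           T               T                    F              F     F
7 of 16 rows are T, so the formula is contingent.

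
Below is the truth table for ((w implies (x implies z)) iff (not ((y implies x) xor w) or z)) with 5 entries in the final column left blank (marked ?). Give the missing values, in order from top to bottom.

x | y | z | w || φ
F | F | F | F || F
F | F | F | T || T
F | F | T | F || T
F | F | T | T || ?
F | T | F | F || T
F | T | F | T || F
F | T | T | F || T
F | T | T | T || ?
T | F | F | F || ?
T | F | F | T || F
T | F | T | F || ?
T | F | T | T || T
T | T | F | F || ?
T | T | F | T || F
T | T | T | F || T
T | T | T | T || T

T, T, F, T, F

Row x=F, y=F, z=T, w=T: (w implies (x implies z)) = T, (not ((y implies x) xor w) or z) = T, so the formula = T.
Row x=F, y=T, z=T, w=T: (w implies (x implies z)) = T, (not ((y implies x) xor w) or z) = T, so the formula = T.
Row x=T, y=F, z=F, w=F: (w implies (x implies z)) = T, (not ((y implies x) xor w) or z) = F, so the formula = F.
Row x=T, y=F, z=T, w=F: (w implies (x implies z)) = T, (not ((y implies x) xor w) or z) = T, so the formula = T.
Row x=T, y=T, z=F, w=F: (w implies (x implies z)) = T, (not ((y implies x) xor w) or z) = F, so the formula = F.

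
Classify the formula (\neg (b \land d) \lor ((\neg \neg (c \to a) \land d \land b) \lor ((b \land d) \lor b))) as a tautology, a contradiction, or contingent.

tautology

a | b | c | d || (b \land d) | \neg (b \land d) | (c \to a) | \neg (c \to a) | \neg \neg (c \to a) | ((b \land d) \lor b) | φ
1 | 1 | 1 | 1 ||      1      |        0         |     1     |       0        |          1          |          1           | 1
1 | 1 | 1 | 0 ||      0      |        1         |     1     |       0        |          1          |          1           | 1
1 | 1 | 0 | 1 ||      1      |        0         |     1     |       0        |          1          |          1           | 1
1 | 1 | 0 | 0 ||      0      |        1         |     1     |       0        |          1          |          1           | 1
1 | 0 | 1 | 1 ||      0      |        1         |     1     |       0        |          1          |          0           | 1
1 | 0 | 1 | 0 ||      0      |        1         |     1     |       0        |          1          |          0           | 1
1 | 0 | 0 | 1 ||      0      |        1         |     1     |       0        |          1          |          0           | 1
1 | 0 | 0 | 0 ||      0      |        1         |     1     |       0        |          1          |          0           | 1
0 | 1 | 1 | 1 ||      1      |        0         |     0     |       1        |          0          |          1           | 1
0 | 1 | 1 | 0 ||      0      |        1         |     0     |       1        |          0          |          1           | 1
0 | 1 | 0 | 1 ||      1      |        0         |     1     |       0        |          1          |          1           | 1
0 | 1 | 0 | 0 ||      0      |        1         |     1     |       0        |          1          |          1           | 1
0 | 0 | 1 | 1 ||      0      |        1         |     0     |       1        |          0          |          0           | 1
0 | 0 | 1 | 0 ||      0      |        1         |     0     |       1        |          0          |          0           | 1
0 | 0 | 0 | 1 ||      0      |        1         |     1     |       0        |          1          |          0           | 1
0 | 0 | 0 | 0 ||      0      |        1         |     1     |       0        |          1          |          0           | 1
Every row is 1, so the formula is a tautology.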